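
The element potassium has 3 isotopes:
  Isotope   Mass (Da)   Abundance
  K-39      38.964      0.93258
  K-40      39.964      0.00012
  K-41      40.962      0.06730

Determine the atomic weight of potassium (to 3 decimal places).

39.099 Da

Average mass = Σ (abundance × isotope mass) = 0.93258 × 38.964 + 0.00012 × 39.964 + 0.06730 × 40.962
= 36.3370 + 0.0048 + 2.7567 = 39.0985 Da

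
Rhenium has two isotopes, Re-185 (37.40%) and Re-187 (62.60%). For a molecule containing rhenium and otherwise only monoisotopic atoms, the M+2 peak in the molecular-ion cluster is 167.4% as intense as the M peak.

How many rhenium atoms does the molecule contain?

1

For n independent Re atoms, I(M+2)/I(M) = n · (abundance Re-187) / (abundance Re-185) = n · 0.6260/0.3740.
n = 1.674 × 0.3740/0.6260 = 1.00 ≈ 1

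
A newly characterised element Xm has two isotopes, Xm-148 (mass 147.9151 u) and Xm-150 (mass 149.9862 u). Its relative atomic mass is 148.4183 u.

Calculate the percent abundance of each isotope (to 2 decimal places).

Xm-148: 75.70%, Xm-150: 24.30%

With x = fraction of Xm-148 (so Xm-150 is 1 − x):
147.9151·x + 149.9862·(1 − x) = 148.4183
(147.9151 − 149.9862)·x = 148.4183 − 149.9862
x = -1.5679 / -2.0711 = 0.75704 → 75.70% Xm-148, 24.30% Xm-150.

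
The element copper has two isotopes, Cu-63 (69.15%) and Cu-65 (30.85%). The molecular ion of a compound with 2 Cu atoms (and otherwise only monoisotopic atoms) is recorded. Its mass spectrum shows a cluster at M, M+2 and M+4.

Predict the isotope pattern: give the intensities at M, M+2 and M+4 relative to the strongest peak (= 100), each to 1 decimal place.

100.0 : 89.2 : 19.9

Each Cu atom is independently Cu-63 (p = 0.6915) or Cu-65 (q = 0.3085); the cluster is the binomial expansion (p + q)^2.
P(M) = 0.6915^2 = 0.478172
P(M+2) = 2 × 0.6915^1 × 0.3085^1 = 0.426656
P(M+4) = 0.3085^2 = 0.095172
The M peak is largest (0.478172); scaling to 100 gives 100.0 : 89.2 : 19.9.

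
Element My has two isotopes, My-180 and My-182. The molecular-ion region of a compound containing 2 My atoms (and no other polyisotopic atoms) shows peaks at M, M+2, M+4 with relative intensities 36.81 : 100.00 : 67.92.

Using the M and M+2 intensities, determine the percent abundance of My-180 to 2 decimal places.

Let p = fractional abundance of My-180. I(M+2)/I(M) = [C(2,1)·p^1·(1−p)] / p^2 = 2·(1−p)/p = 100.00/36.81 = 2.7167
(1−p)/p = 2.7167/2 = 1.3583  ⇒  p = 1/(1 + 1.3583) = 0.4240
My-180: 42.40%, My-182: 57.60%.

42.40%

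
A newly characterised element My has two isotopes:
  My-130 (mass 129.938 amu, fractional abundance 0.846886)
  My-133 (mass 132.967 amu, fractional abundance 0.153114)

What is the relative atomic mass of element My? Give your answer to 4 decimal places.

130.4018 amu

Ar = Σ fᵢ·mᵢ = 0.846886 × 129.938 + 0.153114 × 132.967
= 110.04267 + 20.35911 = 130.40178 amu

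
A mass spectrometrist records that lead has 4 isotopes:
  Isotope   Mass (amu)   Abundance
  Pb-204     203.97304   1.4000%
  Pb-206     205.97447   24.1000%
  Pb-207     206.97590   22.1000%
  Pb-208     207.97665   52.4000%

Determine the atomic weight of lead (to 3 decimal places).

Ar = Σ fᵢ·mᵢ = 0.014000 × 203.97304 + 0.241000 × 205.97447 + 0.221000 × 206.97590 + 0.524000 × 207.97665
= 2.855623 + 49.639847 + 45.741674 + 108.979765 = 207.216909 amu

207.217 amu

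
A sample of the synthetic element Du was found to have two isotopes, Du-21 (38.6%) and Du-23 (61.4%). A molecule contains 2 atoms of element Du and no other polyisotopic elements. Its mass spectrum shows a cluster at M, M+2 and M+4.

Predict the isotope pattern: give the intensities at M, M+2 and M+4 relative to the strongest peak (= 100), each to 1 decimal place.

31.4 : 100.0 : 79.5

Expanding (0.386 + 0.614)^2:
P(M) = 0.386^2 = 0.148996
P(M+2) = 2 × 0.386^1 × 0.614^1 = 0.474008
P(M+4) = 0.614^2 = 0.376996
The M+2 peak is largest (0.474008); scaling to 100 gives 31.4 : 100.0 : 79.5.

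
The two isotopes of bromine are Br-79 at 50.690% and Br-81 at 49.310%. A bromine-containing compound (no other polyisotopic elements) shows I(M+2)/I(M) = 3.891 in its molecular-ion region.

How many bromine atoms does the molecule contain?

4

The M+2/M ratio from n Br atoms is n · q/p = n · 0.49310/0.50690.
n = 3.891 × 0.50690/0.49310 = 4.00 ≈ 4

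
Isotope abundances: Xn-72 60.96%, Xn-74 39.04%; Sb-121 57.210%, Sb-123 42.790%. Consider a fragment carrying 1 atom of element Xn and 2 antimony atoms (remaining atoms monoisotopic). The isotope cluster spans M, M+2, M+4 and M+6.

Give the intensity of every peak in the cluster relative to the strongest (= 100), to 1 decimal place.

Element Xn pattern (n=1): 0.6096 : 0.3904
Antimony pattern (n=2): 0.32729841 : 0.48960318 : 0.18309841
Convolve the two distributions (both contribute in 2-u steps):
  M: 0.6096×0.32729841 = 0.199521
  M+2: 0.6096×0.48960318 + 0.3904×0.32729841 = 0.426239
  M+4: 0.6096×0.18309841 + 0.3904×0.48960318 = 0.302758
  M+6: 0.3904×0.18309841 = 0.071482
Scale to base peak (0.426239) = 100: 46.8 : 100.0 : 71.0 : 16.8

46.8 : 100.0 : 71.0 : 16.8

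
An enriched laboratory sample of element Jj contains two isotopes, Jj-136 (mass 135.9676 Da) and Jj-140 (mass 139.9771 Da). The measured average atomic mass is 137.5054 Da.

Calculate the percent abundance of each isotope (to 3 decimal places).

Let x be the fractional abundance of Jj-136; then Jj-140 has abundance 1 − x.
135.9676·x + 139.9771·(1 − x) = 137.5054
(135.9676 − 139.9771)·x = 137.5054 − 139.9771
x = -2.4717 / -4.0095 = 0.61646 → 61.646% Jj-136, 38.354% Jj-140.

Jj-136: 61.646%, Jj-140: 38.354%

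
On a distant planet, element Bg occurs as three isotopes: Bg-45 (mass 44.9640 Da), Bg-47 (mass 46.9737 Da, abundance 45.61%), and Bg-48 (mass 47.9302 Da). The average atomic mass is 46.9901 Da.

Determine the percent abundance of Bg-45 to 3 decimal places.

16.986%

Let x and y be the fractions of Bg-45 and Bg-48. Then x + y = 1 − 0.4561 = 0.5439 and 44.9640x + 47.9302y = 46.9901 − 0.4561×46.9737 = 25.56539543.
Substituting: 44.9640x + 47.9302(0.5439 − x) = 25.56539543
(44.9640 − 47.9302)x = -0.50384035  ⇒  x = 0.16986, y = 0.37404
Bg-45: 16.986%, Bg-48: 37.404%.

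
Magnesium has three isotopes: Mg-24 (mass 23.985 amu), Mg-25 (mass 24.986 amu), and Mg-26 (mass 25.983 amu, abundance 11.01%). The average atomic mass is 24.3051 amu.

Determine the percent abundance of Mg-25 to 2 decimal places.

Let x and y be the fractions of Mg-24 and Mg-25. Then x + y = 1 − 0.1101 = 0.8899 and 23.985x + 24.986y = 24.3051 − 0.1101×25.983 = 21.4443717.
Substituting: 23.985x + 24.986(0.8899 − x) = 21.4443717
(23.985 − 24.986)x = -0.7906697  ⇒  x = 0.78988, y = 0.10002
Mg-24: 78.99%, Mg-25: 10.00%.

10.00%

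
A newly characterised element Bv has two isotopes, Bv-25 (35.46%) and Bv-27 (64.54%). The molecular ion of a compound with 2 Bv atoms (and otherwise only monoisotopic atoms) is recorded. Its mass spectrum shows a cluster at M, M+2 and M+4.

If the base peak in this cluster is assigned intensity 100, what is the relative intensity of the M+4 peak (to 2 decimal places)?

91.00

(0.3546 + 0.6454)^2 gives M 0.1257, M+2 0.4577, M+4 0.4165; the largest is M+2.
P(M+2) = C(2,1) × 0.3546^1 × 0.6454^1 = 2 × 0.3546 × 0.6454 = 0.457718 (base)
P(M+4) = C(2,2) × 0.3546^0 × 0.6454^2 = 1 × 1.0000 × 0.41654116 = 0.416541
Relative intensity = 0.416541 / 0.457718 × 100 = 91.00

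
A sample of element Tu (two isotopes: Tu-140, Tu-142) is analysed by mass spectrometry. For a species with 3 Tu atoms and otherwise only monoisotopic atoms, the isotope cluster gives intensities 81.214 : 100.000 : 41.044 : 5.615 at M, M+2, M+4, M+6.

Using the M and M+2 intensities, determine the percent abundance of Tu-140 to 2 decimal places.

Write p for the Tu-140 fraction. I(M+2)/I(M) = [C(3,1)·p^2·(1−p)] / p^3 = 3·(1−p)/p = 100.000/81.214 = 1.2313
(1−p)/p = 1.2313/3 = 0.4104  ⇒  p = 1/(1 + 0.4104) = 0.7090
Tu-140: 70.90%, Tu-142: 29.10%.

70.90%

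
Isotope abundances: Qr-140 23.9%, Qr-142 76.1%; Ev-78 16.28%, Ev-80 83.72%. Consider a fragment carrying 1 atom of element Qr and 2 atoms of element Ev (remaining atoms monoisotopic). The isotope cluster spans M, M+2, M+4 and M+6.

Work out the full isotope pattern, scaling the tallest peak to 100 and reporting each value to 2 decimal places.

1.19 : 16.00 : 70.30 : 100.00

Element Qr pattern (n=1): 0.2390 : 0.7610
Element Ev pattern (n=2): 0.02650384 : 0.27259232 : 0.70090384
Convolve the two distributions (both contribute in 2-u steps):
  M: 0.2390×0.02650384 = 0.006334
  M+2: 0.2390×0.27259232 + 0.7610×0.02650384 = 0.085319
  M+4: 0.2390×0.70090384 + 0.7610×0.27259232 = 0.374959
  M+6: 0.7610×0.70090384 = 0.533388
Scale to base peak (0.533388) = 100: 1.19 : 16.00 : 70.30 : 100.00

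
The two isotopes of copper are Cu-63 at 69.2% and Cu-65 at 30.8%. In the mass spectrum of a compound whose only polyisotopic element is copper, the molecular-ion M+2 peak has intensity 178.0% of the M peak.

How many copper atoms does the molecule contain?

The M+2/M ratio from n Cu atoms is n · q/p = n · 0.308/0.692.
n = 1.780 × 0.692/0.308 = 4.00 ≈ 4

4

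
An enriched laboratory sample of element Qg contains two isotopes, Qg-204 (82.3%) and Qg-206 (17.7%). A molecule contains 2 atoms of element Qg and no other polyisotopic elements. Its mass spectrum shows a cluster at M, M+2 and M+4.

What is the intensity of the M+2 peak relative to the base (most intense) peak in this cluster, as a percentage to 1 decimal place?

Binomial terms of (0.823 + 0.177)^2: M 0.6773, M+2 0.2913, M+4 0.0313 → M is the base peak.
P(M) = C(2,0) × 0.823^2 × 0.177^0 = 1 × 0.677329 × 1.0000 = 0.677329 (base)
P(M+2) = C(2,1) × 0.823^1 × 0.177^1 = 2 × 0.8230 × 0.1770 = 0.291342
Relative intensity = 0.291342 / 0.677329 × 100 = 43.0

43.0%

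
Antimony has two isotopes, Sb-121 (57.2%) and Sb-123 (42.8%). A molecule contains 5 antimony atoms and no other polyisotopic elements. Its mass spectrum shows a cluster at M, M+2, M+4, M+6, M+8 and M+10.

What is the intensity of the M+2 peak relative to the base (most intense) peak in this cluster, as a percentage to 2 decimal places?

66.82%

Term probabilities: M 0.0612, M+2 0.2291, M+4 0.3428, M+6 0.2565, M+8 0.0960, M+10 0.0144. Base peak = M+4.
P(M+4) = C(5,2) × 0.572^3 × 0.428^2 = 10 × 0.18714925 × 0.183184 = 0.342827 (base)
P(M+2) = C(5,1) × 0.572^4 × 0.428^1 = 5 × 0.10704937 × 0.4280 = 0.229086
Relative intensity = 0.229086 / 0.342827 × 100 = 66.82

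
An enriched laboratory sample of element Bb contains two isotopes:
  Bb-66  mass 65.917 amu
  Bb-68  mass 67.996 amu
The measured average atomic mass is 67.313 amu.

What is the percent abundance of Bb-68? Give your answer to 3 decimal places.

67.148%

Writing the weighted mean with unknown fraction x of Bb-66:
65.917·x + 67.996·(1 − x) = 67.313
(65.917 − 67.996)·x = 67.313 − 67.996
x = -0.683 / -2.079 = 0.32852 → 32.852% Bb-66, 67.148% Bb-68.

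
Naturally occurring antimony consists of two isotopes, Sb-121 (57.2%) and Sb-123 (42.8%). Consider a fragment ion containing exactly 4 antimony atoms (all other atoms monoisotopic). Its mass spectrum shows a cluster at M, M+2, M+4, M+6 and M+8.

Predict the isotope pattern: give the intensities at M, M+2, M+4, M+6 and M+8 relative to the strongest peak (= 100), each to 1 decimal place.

The 4 Sb atoms are independent, so intensities follow the terms of (0.572 + 0.428)^4.
P(M) = 0.572^4 = 0.107049
P(M+2) = 4 × 0.572^3 × 0.428^1 = 0.320400
P(M+4) = 6 × 0.572^2 × 0.428^2 = 0.359609
P(M+6) = 4 × 0.572^1 × 0.428^3 = 0.179385
P(M+8) = 0.428^4 = 0.033556
The M+4 peak is largest (0.359609); scaling to 100 gives 29.8 : 89.1 : 100.0 : 49.9 : 9.3.

29.8 : 89.1 : 100.0 : 49.9 : 9.3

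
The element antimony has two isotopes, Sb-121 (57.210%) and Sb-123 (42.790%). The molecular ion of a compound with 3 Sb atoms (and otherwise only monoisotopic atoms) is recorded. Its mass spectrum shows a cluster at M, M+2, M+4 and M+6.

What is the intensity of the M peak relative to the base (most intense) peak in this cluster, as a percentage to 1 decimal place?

(0.57210 + 0.42790)^3 gives M 0.1872, M+2 0.4202, M+4 0.3143, M+6 0.0783; the largest is M+2.
P(M+2) = C(3,1) × 0.57210^2 × 0.42790^1 = 3 × 0.32729841 × 0.4279 = 0.420153 (base)
P(M) = C(3,0) × 0.57210^3 × 0.42790^0 = 1 × 0.18724742 × 1.0000 = 0.187247
Relative intensity = 0.187247 / 0.420153 × 100 = 44.6

44.6%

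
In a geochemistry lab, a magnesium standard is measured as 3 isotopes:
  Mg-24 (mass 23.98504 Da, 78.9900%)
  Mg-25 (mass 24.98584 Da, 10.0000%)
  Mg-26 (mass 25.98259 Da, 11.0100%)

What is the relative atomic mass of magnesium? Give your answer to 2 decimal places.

The abundance-weighted mean is 0.789900 × 23.98504 + 0.100000 × 24.98584 + 0.110100 × 25.98259
= 18.945783 + 2.498584 + 2.860683 = 24.305050 Da

24.31 Da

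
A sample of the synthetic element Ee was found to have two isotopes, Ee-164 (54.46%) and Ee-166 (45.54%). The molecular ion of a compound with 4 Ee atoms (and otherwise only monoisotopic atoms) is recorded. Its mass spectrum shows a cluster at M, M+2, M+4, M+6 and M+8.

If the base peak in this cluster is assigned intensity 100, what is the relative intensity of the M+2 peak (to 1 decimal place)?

79.7

Binomial terms of (0.5446 + 0.4554)^4: M 0.0880, M+2 0.2942, M+4 0.3691, M+6 0.2057, M+8 0.0430 → M+4 is the base peak.
P(M+4) = C(4,2) × 0.5446^2 × 0.4554^2 = 6 × 0.29658916 × 0.20738916 = 0.369056 (base)
P(M+2) = C(4,1) × 0.5446^3 × 0.4554^1 = 4 × 0.16152246 × 0.4554 = 0.294229
Relative intensity = 0.294229 / 0.369056 × 100 = 79.7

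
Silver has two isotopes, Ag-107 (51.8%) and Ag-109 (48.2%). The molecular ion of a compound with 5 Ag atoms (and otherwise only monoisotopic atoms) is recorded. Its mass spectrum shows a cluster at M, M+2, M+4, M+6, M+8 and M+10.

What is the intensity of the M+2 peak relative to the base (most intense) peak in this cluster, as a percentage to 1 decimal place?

53.7%

Term probabilities: M 0.0373, M+2 0.1735, M+4 0.3229, M+6 0.3005, M+8 0.1398, M+10 0.0260. Base peak = M+4.
P(M+4) = C(5,2) × 0.518^3 × 0.482^2 = 10 × 0.13899183 × 0.232324 = 0.322911 (base)
P(M+2) = C(5,1) × 0.518^4 × 0.482^1 = 5 × 0.07199777 × 0.4820 = 0.173515
Relative intensity = 0.173515 / 0.322911 × 100 = 53.7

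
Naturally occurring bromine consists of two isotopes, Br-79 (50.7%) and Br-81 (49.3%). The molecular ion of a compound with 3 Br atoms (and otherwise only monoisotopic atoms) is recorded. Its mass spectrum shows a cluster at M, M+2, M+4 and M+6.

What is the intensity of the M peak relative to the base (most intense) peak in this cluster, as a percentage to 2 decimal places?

34.28%

Binomial terms of (0.507 + 0.493)^3: M 0.1303, M+2 0.3802, M+4 0.3697, M+6 0.1198 → M+2 is the base peak.
P(M+2) = C(3,1) × 0.507^2 × 0.493^1 = 3 × 0.257049 × 0.4930 = 0.380175 (base)
P(M) = C(3,0) × 0.507^3 × 0.493^0 = 1 × 0.13032384 × 1.0000 = 0.130324
Relative intensity = 0.130324 / 0.380175 × 100 = 34.28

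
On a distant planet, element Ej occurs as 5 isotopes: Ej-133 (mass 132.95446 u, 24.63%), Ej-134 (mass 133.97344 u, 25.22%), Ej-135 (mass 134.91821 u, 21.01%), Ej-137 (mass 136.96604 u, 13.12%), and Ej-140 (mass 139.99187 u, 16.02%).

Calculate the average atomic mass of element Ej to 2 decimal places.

135.28 u

Ar = Σ fᵢ·mᵢ = 0.2463 × 132.95446 + 0.2522 × 133.97344 + 0.2101 × 134.91821 + 0.1312 × 136.96604 + 0.1602 × 139.99187
= 32.746683 + 33.788102 + 28.346316 + 17.969944 + 22.426698 = 135.277743 u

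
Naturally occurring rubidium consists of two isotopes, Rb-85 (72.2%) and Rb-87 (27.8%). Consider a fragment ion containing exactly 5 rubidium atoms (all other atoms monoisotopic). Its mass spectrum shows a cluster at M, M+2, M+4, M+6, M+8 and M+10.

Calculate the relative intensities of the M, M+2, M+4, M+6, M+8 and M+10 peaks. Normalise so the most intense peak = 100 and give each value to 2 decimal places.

The 5 Rb atoms are independent, so intensities follow the terms of (0.722 + 0.278)^5.
P(M) = 0.722^5 = 0.196194
P(M+2) = 5 × 0.722^4 × 0.278^1 = 0.377714
P(M+4) = 10 × 0.722^3 × 0.278^2 = 0.290872
P(M+6) = 10 × 0.722^2 × 0.278^3 = 0.111998
P(M+8) = 5 × 0.722^1 × 0.278^4 = 0.021562
P(M+10) = 0.278^5 = 0.001660
The M+2 peak is largest (0.377714); scaling to 100 gives 51.94 : 100.00 : 77.01 : 29.65 : 5.71 : 0.44.

51.94 : 100.00 : 77.01 : 29.65 : 5.71 : 0.44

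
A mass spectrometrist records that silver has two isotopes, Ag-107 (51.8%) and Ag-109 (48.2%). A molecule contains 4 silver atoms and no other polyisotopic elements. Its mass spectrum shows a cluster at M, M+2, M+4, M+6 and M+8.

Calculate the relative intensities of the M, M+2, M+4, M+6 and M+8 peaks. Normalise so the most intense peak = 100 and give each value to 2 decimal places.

Each Ag atom is independently Ag-107 (p = 0.518) or Ag-109 (q = 0.482); the cluster is the binomial expansion (p + q)^4.
P(M) = 0.518^4 = 0.071998
P(M+2) = 4 × 0.518^3 × 0.482^1 = 0.267976
P(M+4) = 6 × 0.518^2 × 0.482^2 = 0.374029
P(M+6) = 4 × 0.518^1 × 0.482^3 = 0.232023
P(M+8) = 0.482^4 = 0.053974
The M+4 peak is largest (0.374029); scaling to 100 gives 19.25 : 71.65 : 100.00 : 62.03 : 14.43.

19.25 : 71.65 : 100.00 : 62.03 : 14.43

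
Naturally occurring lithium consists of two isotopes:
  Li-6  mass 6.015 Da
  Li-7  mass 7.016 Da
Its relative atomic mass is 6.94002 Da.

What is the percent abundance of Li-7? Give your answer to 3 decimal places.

92.410%

With x = fraction of Li-6 (so Li-7 is 1 − x):
6.015·x + 7.016·(1 − x) = 6.94002
(6.015 − 7.016)·x = 6.94002 − 7.016
x = -0.07598 / -1.001 = 0.07590 → 7.590% Li-6, 92.410% Li-7.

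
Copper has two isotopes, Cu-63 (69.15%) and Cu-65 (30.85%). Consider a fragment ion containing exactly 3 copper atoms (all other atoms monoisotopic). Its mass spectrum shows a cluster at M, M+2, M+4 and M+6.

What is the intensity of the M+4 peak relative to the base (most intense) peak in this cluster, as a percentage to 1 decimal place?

44.6%

Term probabilities: M 0.3307, M+2 0.4425, M+4 0.1974, M+6 0.0294. Base peak = M+2.
P(M+2) = C(3,1) × 0.6915^2 × 0.3085^1 = 3 × 0.47817225 × 0.3085 = 0.442548 (base)
P(M+4) = C(3,2) × 0.6915^1 × 0.3085^2 = 3 × 0.6915 × 0.09517225 = 0.197435
Relative intensity = 0.197435 / 0.442548 × 100 = 44.6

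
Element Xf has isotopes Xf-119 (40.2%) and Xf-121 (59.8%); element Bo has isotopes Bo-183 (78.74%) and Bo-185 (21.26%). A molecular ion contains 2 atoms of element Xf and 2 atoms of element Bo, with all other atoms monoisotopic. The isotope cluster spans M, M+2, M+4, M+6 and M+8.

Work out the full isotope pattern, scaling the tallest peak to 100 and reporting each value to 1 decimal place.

Element Xf pattern (n=2): 0.161604 : 0.480792 : 0.357604
Element Bo pattern (n=2): 0.61999876 : 0.33480248 : 0.04519876
Convolve the two distributions (both contribute in 2-u steps):
  M: 0.161604×0.61999876 = 0.100194
  M+2: 0.161604×0.33480248 + 0.480792×0.61999876 = 0.352196
  M+4: 0.161604×0.04519876 + 0.480792×0.33480248 + 0.357604×0.61999876 = 0.389989
  M+6: 0.480792×0.04519876 + 0.357604×0.33480248 = 0.141458
  M+8: 0.357604×0.04519876 = 0.016163
Scale to base peak (0.389989) = 100: 25.7 : 90.3 : 100.0 : 36.3 : 4.1

25.7 : 90.3 : 100.0 : 36.3 : 4.1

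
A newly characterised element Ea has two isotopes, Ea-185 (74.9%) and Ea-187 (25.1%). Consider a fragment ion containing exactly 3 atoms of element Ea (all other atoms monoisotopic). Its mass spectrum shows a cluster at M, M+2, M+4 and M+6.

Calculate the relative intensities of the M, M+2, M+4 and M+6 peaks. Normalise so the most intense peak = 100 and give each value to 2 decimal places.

Expanding (0.749 + 0.251)^3:
P(M) = 0.749^3 = 0.420190
P(M+2) = 3 × 0.749^2 × 0.251^1 = 0.422434
P(M+4) = 3 × 0.749^1 × 0.251^2 = 0.141563
P(M+6) = 0.251^3 = 0.015813
The M+2 peak is largest (0.422434); scaling to 100 gives 99.47 : 100.00 : 33.51 : 3.74.

99.47 : 100.00 : 33.51 : 3.74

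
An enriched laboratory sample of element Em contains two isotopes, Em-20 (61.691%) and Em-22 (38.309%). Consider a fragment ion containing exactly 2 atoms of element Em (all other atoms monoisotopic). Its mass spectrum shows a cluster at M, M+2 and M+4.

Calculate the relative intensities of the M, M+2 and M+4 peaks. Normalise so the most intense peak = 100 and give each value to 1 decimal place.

80.5 : 100.0 : 31.0

Expanding (0.61691 + 0.38309)^2:
P(M) = 0.61691^2 = 0.380578
P(M+2) = 2 × 0.61691^1 × 0.38309^1 = 0.472664
P(M+4) = 0.38309^2 = 0.146758
The M+2 peak is largest (0.472664); scaling to 100 gives 80.5 : 100.0 : 31.0.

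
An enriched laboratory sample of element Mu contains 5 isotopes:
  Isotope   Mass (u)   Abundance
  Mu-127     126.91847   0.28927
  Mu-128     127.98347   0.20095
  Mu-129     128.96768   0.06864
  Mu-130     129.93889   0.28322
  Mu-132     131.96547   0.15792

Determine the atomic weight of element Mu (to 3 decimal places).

128.926 u

Weight each isotope mass by its fractional abundance: 0.28927 × 126.91847 + 0.20095 × 127.98347 + 0.06864 × 128.96768 + 0.28322 × 129.93889 + 0.15792 × 131.96547
= 36.713706 + 25.718278 + 8.852342 + 36.801292 + 20.839987 = 128.925605 u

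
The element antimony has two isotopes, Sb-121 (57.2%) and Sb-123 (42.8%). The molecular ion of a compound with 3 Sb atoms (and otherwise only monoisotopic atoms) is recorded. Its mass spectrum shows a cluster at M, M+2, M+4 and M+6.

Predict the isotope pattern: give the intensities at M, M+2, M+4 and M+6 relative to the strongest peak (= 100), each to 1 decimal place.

Expanding (0.572 + 0.428)^3:
P(M) = 0.572^3 = 0.187149
P(M+2) = 3 × 0.572^2 × 0.428^1 = 0.420104
P(M+4) = 3 × 0.572^1 × 0.428^2 = 0.314344
P(M+6) = 0.428^3 = 0.078403
The M+2 peak is largest (0.420104); scaling to 100 gives 44.5 : 100.0 : 74.8 : 18.7.

44.5 : 100.0 : 74.8 : 18.7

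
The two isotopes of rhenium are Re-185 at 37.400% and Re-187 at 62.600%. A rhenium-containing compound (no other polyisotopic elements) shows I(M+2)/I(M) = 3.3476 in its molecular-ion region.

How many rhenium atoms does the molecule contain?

2

The M+2/M ratio from n Re atoms is n · q/p = n · 0.62600/0.37400.
n = 3.3476 × 0.37400/0.62600 = 2.00 ≈ 2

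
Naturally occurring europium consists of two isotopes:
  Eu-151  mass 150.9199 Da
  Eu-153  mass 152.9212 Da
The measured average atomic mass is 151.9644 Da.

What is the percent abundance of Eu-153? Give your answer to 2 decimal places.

Let x be the fractional abundance of Eu-151; then Eu-153 has abundance 1 − x.
150.9199·x + 152.9212·(1 − x) = 151.9644
(150.9199 − 152.9212)·x = 151.9644 − 152.9212
x = -0.9568 / -2.0013 = 0.47809 → 47.81% Eu-151, 52.19% Eu-153.

52.19%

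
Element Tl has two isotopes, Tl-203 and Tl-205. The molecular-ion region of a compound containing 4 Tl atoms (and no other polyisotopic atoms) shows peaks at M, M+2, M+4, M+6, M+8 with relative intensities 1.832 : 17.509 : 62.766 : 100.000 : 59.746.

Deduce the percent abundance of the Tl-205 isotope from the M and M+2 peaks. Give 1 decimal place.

70.5%

If p is the fraction of Tl that is Tl-203, then I(M+2)/I(M) = [C(4,1)·p^3·(1−p)] / p^4 = 4·(1−p)/p = 17.509/1.832 = 9.5573
(1−p)/p = 9.5573/4 = 2.3893  ⇒  p = 1/(1 + 2.3893) = 0.2950
Tl-203: 29.5%, Tl-205: 70.5%.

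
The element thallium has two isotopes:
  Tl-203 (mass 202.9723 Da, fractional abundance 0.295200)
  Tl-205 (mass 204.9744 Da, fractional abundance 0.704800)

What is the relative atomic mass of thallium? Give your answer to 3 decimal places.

Ar = Σ fᵢ·mᵢ = 0.295200 × 202.9723 + 0.704800 × 204.9744
= 59.91742 + 144.46596 = 204.38338 Da

204.383 Da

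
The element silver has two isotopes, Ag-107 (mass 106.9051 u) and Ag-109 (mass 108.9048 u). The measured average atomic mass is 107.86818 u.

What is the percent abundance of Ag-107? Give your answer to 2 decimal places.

Writing the weighted mean with unknown fraction x of Ag-107:
106.9051·x + 108.9048·(1 − x) = 107.86818
(106.9051 − 108.9048)·x = 107.86818 − 108.9048
x = -1.03662 / -1.9997 = 0.51839 → 51.84% Ag-107, 48.16% Ag-109.

51.84%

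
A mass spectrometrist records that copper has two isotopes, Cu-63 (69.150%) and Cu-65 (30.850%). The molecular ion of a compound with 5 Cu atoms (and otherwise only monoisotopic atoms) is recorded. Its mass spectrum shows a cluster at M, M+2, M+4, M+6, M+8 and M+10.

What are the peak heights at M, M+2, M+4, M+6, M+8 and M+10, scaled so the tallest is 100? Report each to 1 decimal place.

The 5 Cu atoms are independent, so intensities follow the terms of (0.69150 + 0.30850)^5.
P(M) = 0.69150^5 = 0.158111
P(M+2) = 5 × 0.69150^4 × 0.30850^1 = 0.352691
P(M+4) = 10 × 0.69150^3 × 0.30850^2 = 0.314693
P(M+6) = 10 × 0.69150^2 × 0.30850^3 = 0.140394
P(M+8) = 5 × 0.69150^1 × 0.30850^4 = 0.031317
P(M+10) = 0.30850^5 = 0.002794
The M+2 peak is largest (0.352691); scaling to 100 gives 44.8 : 100.0 : 89.2 : 39.8 : 8.9 : 0.8.

44.8 : 100.0 : 89.2 : 39.8 : 8.9 : 0.8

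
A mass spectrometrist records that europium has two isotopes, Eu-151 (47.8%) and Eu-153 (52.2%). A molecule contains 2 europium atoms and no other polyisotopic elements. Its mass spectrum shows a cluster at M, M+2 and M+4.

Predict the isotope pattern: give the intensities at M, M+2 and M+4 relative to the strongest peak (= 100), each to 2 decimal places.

45.79 : 100.00 : 54.60

Expanding (0.478 + 0.522)^2:
P(M) = 0.478^2 = 0.228484
P(M+2) = 2 × 0.478^1 × 0.522^1 = 0.499032
P(M+4) = 0.522^2 = 0.272484
The M+2 peak is largest (0.499032); scaling to 100 gives 45.79 : 100.00 : 54.60.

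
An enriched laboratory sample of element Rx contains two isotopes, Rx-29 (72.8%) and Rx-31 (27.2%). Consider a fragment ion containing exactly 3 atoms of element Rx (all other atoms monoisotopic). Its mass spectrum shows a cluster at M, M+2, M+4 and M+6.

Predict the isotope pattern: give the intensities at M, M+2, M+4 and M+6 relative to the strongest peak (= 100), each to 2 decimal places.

89.22 : 100.00 : 37.36 : 4.65

Expanding (0.728 + 0.272)^3:
P(M) = 0.728^3 = 0.385828
P(M+2) = 3 × 0.728^2 × 0.272^1 = 0.432467
P(M+4) = 3 × 0.728^1 × 0.272^2 = 0.161581
P(M+6) = 0.272^3 = 0.020124
The M+2 peak is largest (0.432467); scaling to 100 gives 89.22 : 100.00 : 37.36 : 4.65.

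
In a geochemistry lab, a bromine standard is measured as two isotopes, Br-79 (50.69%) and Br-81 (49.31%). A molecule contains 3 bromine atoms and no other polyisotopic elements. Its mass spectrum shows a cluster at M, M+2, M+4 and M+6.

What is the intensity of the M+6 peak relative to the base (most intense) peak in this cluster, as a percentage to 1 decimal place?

(0.5069 + 0.4931)^3 gives M 0.1302, M+2 0.3801, M+4 0.3698, M+6 0.1199; the largest is M+2.
P(M+2) = C(3,1) × 0.5069^2 × 0.4931^1 = 3 × 0.25694761 × 0.4931 = 0.380103 (base)
P(M+6) = C(3,3) × 0.5069^0 × 0.4931^3 = 1 × 1.0000 × 0.11989609 = 0.119896
Relative intensity = 0.119896 / 0.380103 × 100 = 31.5

31.5%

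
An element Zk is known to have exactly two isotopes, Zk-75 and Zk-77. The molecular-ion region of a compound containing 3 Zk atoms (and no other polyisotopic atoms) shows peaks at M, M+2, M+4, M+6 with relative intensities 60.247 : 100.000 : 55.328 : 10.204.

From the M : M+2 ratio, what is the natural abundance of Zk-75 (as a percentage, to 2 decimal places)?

Let p = fractional abundance of Zk-75. I(M+2)/I(M) = [C(3,1)·p^2·(1−p)] / p^3 = 3·(1−p)/p = 100.000/60.247 = 1.6598
(1−p)/p = 1.6598/3 = 0.5533  ⇒  p = 1/(1 + 0.5533) = 0.6438
Zk-75: 64.38%, Zk-77: 35.62%.

64.38%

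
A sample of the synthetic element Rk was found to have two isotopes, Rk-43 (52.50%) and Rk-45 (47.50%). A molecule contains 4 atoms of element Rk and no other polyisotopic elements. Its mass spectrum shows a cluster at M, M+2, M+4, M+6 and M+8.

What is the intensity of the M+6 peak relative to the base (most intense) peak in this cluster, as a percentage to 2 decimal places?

60.32%

(0.5250 + 0.4750)^4 gives M 0.0760, M+2 0.2749, M+4 0.3731, M+6 0.2251, M+8 0.0509; the largest is M+4.
P(M+4) = C(4,2) × 0.5250^2 × 0.4750^2 = 6 × 0.275625 × 0.225625 = 0.373127 (base)
P(M+6) = C(4,3) × 0.5250^1 × 0.4750^3 = 4 × 0.5250 × 0.10717187 = 0.225061
Relative intensity = 0.225061 / 0.373127 × 100 = 60.32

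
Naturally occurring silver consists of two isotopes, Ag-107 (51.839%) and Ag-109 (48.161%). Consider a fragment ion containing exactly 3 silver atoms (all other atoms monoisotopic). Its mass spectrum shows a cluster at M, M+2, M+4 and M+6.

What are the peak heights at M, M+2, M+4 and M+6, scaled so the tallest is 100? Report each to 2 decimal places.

35.88 : 100.00 : 92.90 : 28.77

Expanding (0.51839 + 0.48161)^3:
P(M) = 0.51839^3 = 0.139306
P(M+2) = 3 × 0.51839^2 × 0.48161^1 = 0.388267
P(M+4) = 3 × 0.51839^1 × 0.48161^2 = 0.360719
P(M+6) = 0.48161^3 = 0.111709
The M+2 peak is largest (0.388267); scaling to 100 gives 35.88 : 100.00 : 92.90 : 28.77.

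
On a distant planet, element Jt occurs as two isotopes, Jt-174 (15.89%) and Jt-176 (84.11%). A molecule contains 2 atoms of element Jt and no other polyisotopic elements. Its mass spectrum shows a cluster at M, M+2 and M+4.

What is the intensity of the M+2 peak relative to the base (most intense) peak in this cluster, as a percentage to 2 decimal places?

37.78%

Term probabilities: M 0.0252, M+2 0.2673, M+4 0.7074. Base peak = M+4.
P(M+4) = C(2,2) × 0.1589^0 × 0.8411^2 = 1 × 1.0000 × 0.70744921 = 0.707449 (base)
P(M+2) = C(2,1) × 0.1589^1 × 0.8411^1 = 2 × 0.1589 × 0.8411 = 0.267302
Relative intensity = 0.267302 / 0.707449 × 100 = 37.78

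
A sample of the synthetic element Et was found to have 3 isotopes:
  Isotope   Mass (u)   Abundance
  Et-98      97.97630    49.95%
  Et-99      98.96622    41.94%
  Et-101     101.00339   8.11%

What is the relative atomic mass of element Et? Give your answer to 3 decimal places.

Average mass = Σ (abundance × isotope mass) = 0.4995 × 97.97630 + 0.4194 × 98.96622 + 0.0811 × 101.00339
= 48.939162 + 41.506433 + 8.191375 = 98.636970 u

98.637 u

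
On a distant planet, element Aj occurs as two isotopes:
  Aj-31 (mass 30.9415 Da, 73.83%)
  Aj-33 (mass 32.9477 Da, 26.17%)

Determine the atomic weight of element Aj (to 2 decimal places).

31.47 Da

The abundance-weighted mean is 0.7383 × 30.9415 + 0.2617 × 32.9477
= 22.84411 + 8.62241 = 31.46652 Da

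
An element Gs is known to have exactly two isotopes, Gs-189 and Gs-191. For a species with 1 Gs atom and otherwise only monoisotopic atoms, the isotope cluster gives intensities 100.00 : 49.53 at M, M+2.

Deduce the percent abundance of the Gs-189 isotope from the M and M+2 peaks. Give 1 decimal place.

66.9%

Let p = fractional abundance of Gs-189. I(M+2)/I(M) = [C(1,1)·p^0·(1−p)] / p^1 = 1·(1−p)/p = 49.53/100.00 = 0.4953
(1−p)/p = 0.4953/1 = 0.4953  ⇒  p = 1/(1 + 0.4953) = 0.6688
Gs-189: 66.9%, Gs-191: 33.1%.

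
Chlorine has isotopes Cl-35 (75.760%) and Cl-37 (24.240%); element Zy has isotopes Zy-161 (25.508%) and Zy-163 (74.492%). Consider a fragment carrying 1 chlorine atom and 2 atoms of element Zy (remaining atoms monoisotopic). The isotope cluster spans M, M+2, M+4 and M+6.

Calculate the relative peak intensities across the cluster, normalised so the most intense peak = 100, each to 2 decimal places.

Chlorine pattern (n=1): 0.7576 : 0.2424
Element Zy pattern (n=2): 0.06506581 : 0.38002839 : 0.55490581
Convolve the two distributions (both contribute in 2-u steps):
  M: 0.7576×0.06506581 = 0.049294
  M+2: 0.7576×0.38002839 + 0.2424×0.06506581 = 0.303681
  M+4: 0.7576×0.55490581 + 0.2424×0.38002839 = 0.512516
  M+6: 0.2424×0.55490581 = 0.134509
Scale to base peak (0.512516) = 100: 9.62 : 59.25 : 100.00 : 26.24

9.62 : 59.25 : 100.00 : 26.24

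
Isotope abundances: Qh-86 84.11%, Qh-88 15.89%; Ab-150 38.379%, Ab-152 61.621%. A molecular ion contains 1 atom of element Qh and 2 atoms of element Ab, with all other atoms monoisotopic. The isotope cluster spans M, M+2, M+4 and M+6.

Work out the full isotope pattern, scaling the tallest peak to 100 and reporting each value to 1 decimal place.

Element Qh pattern (n=1): 0.8411 : 0.1589
Element Ab pattern (n=2): 0.14729476 : 0.47299047 : 0.37971476
Convolve the two distributions (both contribute in 2-u steps):
  M: 0.8411×0.14729476 = 0.123890
  M+2: 0.8411×0.47299047 + 0.1589×0.14729476 = 0.421237
  M+4: 0.8411×0.37971476 + 0.1589×0.47299047 = 0.394536
  M+6: 0.1589×0.37971476 = 0.060337
Scale to base peak (0.421237) = 100: 29.4 : 100.0 : 93.7 : 14.3

29.4 : 100.0 : 93.7 : 14.3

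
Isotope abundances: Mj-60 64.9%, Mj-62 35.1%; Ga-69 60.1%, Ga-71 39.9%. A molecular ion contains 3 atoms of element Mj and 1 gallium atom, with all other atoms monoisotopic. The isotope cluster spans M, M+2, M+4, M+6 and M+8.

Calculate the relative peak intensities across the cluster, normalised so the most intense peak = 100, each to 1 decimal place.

43.7 : 100.0 : 85.5 : 32.4 : 4.6

Element Mj pattern (n=3): 0.27335945 : 0.44352465 : 0.23987235 : 0.04324355
Gallium pattern (n=1): 0.6010 : 0.3990
Convolve the two distributions (both contribute in 2-u steps):
  M: 0.27335945×0.6010 = 0.164289
  M+2: 0.27335945×0.3990 + 0.44352465×0.6010 = 0.375629
  M+4: 0.44352465×0.3990 + 0.23987235×0.6010 = 0.321130
  M+6: 0.23987235×0.3990 + 0.04324355×0.6010 = 0.121698
  M+8: 0.04324355×0.3990 = 0.017254
Scale to base peak (0.375629) = 100: 43.7 : 100.0 : 85.5 : 32.4 : 4.6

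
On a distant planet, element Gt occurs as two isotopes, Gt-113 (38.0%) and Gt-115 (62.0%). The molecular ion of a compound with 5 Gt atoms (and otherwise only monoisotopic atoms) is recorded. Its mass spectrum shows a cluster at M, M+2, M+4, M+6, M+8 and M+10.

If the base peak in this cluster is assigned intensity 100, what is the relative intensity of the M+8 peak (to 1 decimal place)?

Term probabilities: M 0.0079, M+2 0.0646, M+4 0.2109, M+6 0.3441, M+8 0.2808, M+10 0.0916. Base peak = M+6.
P(M+6) = C(5,3) × 0.380^2 × 0.620^3 = 10 × 0.1444 × 0.238328 = 0.344146 (base)
P(M+8) = C(5,4) × 0.380^1 × 0.620^4 = 5 × 0.3800 × 0.14776336 = 0.280750
Relative intensity = 0.280750 / 0.344146 × 100 = 81.6

81.6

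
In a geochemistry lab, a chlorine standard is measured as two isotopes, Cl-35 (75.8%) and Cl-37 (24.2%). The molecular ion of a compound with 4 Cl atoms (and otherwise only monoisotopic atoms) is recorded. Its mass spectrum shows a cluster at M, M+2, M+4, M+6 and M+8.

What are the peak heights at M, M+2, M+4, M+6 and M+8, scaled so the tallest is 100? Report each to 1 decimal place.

Expanding (0.758 + 0.242)^4:
P(M) = 0.758^4 = 0.330124
P(M+2) = 4 × 0.758^3 × 0.242^1 = 0.421583
P(M+4) = 6 × 0.758^2 × 0.242^2 = 0.201893
P(M+6) = 4 × 0.758^1 × 0.242^3 = 0.042971
P(M+8) = 0.242^4 = 0.003430
The M+2 peak is largest (0.421583); scaling to 100 gives 78.3 : 100.0 : 47.9 : 10.2 : 0.8.

78.3 : 100.0 : 47.9 : 10.2 : 0.8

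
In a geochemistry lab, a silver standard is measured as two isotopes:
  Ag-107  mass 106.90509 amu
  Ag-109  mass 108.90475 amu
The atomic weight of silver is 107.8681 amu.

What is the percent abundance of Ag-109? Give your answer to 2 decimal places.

48.16%

With x = fraction of Ag-107 (so Ag-109 is 1 − x):
106.90509·x + 108.90475·(1 − x) = 107.8681
(106.90509 − 108.90475)·x = 107.8681 − 108.90475
x = -1.03665 / -1.99966 = 0.51841 → 51.84% Ag-107, 48.16% Ag-109.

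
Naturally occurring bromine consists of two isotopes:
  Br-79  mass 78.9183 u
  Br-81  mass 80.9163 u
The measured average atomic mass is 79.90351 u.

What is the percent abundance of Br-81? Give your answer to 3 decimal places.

49.310%

Let x be the fractional abundance of Br-79; then Br-81 has abundance 1 − x.
78.9183·x + 80.9163·(1 − x) = 79.90351
(78.9183 − 80.9163)·x = 79.90351 − 80.9163
x = -1.01279 / -1.9980 = 0.50690 → 50.690% Br-79, 49.310% Br-81.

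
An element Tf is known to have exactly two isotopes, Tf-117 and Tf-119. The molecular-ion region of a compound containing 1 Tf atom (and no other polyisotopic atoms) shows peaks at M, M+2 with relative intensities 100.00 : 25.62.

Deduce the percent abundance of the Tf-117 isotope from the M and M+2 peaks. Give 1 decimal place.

79.6%

Write p for the Tf-117 fraction. I(M+2)/I(M) = [C(1,1)·p^0·(1−p)] / p^1 = 1·(1−p)/p = 25.62/100.00 = 0.2562
(1−p)/p = 0.2562/1 = 0.2562  ⇒  p = 1/(1 + 0.2562) = 0.7961
Tf-117: 79.6%, Tf-119: 20.4%.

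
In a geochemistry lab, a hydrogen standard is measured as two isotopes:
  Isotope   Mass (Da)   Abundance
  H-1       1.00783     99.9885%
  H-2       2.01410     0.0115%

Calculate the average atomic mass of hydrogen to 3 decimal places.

1.008 Da

Ar = Σ fᵢ·mᵢ = 0.999885 × 1.00783 + 0.000115 × 2.01410
= 1.007714 + 0.000232 = 1.007946 Da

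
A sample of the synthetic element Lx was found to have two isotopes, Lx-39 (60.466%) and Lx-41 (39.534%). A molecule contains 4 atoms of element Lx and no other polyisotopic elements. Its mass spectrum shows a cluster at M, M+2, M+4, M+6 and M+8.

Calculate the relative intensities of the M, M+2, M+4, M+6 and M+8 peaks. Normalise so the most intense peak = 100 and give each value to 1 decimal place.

38.2 : 100.0 : 98.1 : 42.7 : 7.0

Each Lx atom is independently Lx-39 (p = 0.60466) or Lx-41 (q = 0.39534); the cluster is the binomial expansion (p + q)^4.
P(M) = 0.60466^4 = 0.133673
P(M+2) = 4 × 0.60466^3 × 0.39534^1 = 0.349594
P(M+4) = 6 × 0.60466^2 × 0.39534^2 = 0.342859
P(M+6) = 4 × 0.60466^1 × 0.39534^3 = 0.149446
P(M+8) = 0.39534^4 = 0.024428
The M+2 peak is largest (0.349594); scaling to 100 gives 38.2 : 100.0 : 98.1 : 42.7 : 7.0.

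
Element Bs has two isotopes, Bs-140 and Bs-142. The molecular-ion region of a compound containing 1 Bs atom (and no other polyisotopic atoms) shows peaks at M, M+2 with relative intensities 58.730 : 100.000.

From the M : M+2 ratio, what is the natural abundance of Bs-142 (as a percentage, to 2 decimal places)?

If p is the fraction of Bs that is Bs-140, then I(M+2)/I(M) = [C(1,1)·p^0·(1−p)] / p^1 = 1·(1−p)/p = 100.000/58.730 = 1.7027
(1−p)/p = 1.7027/1 = 1.7027  ⇒  p = 1/(1 + 1.7027) = 0.3700
Bs-140: 37.00%, Bs-142: 63.00%.

63.00%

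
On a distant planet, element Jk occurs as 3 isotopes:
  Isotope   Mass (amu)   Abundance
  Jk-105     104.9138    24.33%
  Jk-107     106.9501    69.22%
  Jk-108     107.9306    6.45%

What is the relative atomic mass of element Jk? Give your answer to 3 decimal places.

Average mass = Σ (abundance × isotope mass) = 0.2433 × 104.9138 + 0.6922 × 106.9501 + 0.0645 × 107.9306
= 25.52553 + 74.03086 + 6.96152 = 106.51791 amu

106.518 amu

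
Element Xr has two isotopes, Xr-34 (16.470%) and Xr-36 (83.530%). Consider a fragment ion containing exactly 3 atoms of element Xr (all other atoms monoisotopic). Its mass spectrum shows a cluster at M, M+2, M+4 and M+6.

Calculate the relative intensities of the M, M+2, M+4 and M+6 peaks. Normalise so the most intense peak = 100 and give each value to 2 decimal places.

0.77 : 11.66 : 59.15 : 100.00

Expanding (0.16470 + 0.83530)^3:
P(M) = 0.16470^3 = 0.004468
P(M+2) = 3 × 0.16470^2 × 0.83530^1 = 0.067975
P(M+4) = 3 × 0.16470^1 × 0.83530^2 = 0.344746
P(M+6) = 0.83530^3 = 0.582811
The M+6 peak is largest (0.582811); scaling to 100 gives 0.77 : 11.66 : 59.15 : 100.00.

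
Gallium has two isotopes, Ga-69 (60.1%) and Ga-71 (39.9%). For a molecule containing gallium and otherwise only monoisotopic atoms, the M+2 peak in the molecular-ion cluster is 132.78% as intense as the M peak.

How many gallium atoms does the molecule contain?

2

For n independent Ga atoms, I(M+2)/I(M) = n · (abundance Ga-71) / (abundance Ga-69) = n · 0.399/0.601.
n = 1.3278 × 0.601/0.399 = 2.00 ≈ 2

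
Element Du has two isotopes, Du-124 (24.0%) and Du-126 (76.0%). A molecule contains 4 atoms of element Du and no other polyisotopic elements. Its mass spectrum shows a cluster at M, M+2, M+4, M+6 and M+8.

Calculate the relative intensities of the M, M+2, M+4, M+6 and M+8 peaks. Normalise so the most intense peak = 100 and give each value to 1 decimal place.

0.8 : 10.0 : 47.4 : 100.0 : 79.2

The 4 Du atoms are independent, so intensities follow the terms of (0.240 + 0.760)^4.
P(M) = 0.240^4 = 0.003318
P(M+2) = 4 × 0.240^3 × 0.760^1 = 0.042025
P(M+4) = 6 × 0.240^2 × 0.760^2 = 0.199619
P(M+6) = 4 × 0.240^1 × 0.760^3 = 0.421417
P(M+8) = 0.760^4 = 0.333622
The M+6 peak is largest (0.421417); scaling to 100 gives 0.8 : 10.0 : 47.4 : 100.0 : 79.2.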